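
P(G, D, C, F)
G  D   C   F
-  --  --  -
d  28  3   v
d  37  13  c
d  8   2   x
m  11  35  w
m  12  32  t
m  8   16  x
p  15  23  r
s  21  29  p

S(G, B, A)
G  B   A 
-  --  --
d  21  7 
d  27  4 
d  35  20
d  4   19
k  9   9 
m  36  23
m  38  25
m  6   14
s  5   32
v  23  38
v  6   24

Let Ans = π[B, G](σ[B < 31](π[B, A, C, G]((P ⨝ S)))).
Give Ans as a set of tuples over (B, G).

{(21, d), (27, d), (4, d), (5, s), (6, m)}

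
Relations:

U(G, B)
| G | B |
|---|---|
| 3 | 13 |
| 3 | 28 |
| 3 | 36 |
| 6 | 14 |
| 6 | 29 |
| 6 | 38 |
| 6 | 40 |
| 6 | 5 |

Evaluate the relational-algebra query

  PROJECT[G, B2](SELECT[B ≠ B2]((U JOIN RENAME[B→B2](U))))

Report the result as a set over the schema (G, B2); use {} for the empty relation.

{(3, 13), (3, 28), (3, 36), (6, 14), (6, 29), (6, 38), (6, 40), (6, 5)}

ρ[B→B2]: schema becomes (G, B2); tuples unchanged.
Joining U and RENAME[B→B2](U) on G yields {(3, 13, 13), (3, 13, 28), (3, 13, 36), (3, 28, 13), (3, 28, 28), (3, 28, 36), (3, 36, 13), (3, 36, 28), (3, 36, 36), (6, 14, 14), (6, 14, 29), (6, 14, 38), (6, 14, 40), (6, 14, 5), (6, 29, 14), (6, 29, 29), (6, 29, 38), (6, 29, 40), (6, 29, 5), (6, 38, 14), (6, 38, 29), (6, 38, 38), (6, 38, 40), (6, 38, 5), (6, 40, 14), (6, 40, 29), (6, 40, 38), (6, 40, 40), (6, 40, 5), (6, 5, 14), (6, 5, 29), (6, 5, 38), (6, 5, 40), (6, 5, 5)}.
Filtering on B ≠ B2 leaves {(3, 13, 28), (3, 13, 36), (3, 28, 13), (3, 28, 36), (3, 36, 13), (3, 36, 28), (6, 14, 29), (6, 14, 38), (6, 14, 40), (6, 14, 5), (6, 29, 14), (6, 29, 38), (6, 29, 40), (6, 29, 5), (6, 38, 14), (6, 38, 29), (6, 38, 40), (6, 38, 5), (6, 40, 14), (6, 40, 29), (6, 40, 38), (6, 40, 5), (6, 5, 14), (6, 5, 29), (6, 5, 38), (6, 5, 40)}.
π[G, B2]: project onto (G, B2) (18 duplicate(s) eliminated) → {(3, 13), (3, 28), (3, 36), (6, 14), (6, 29), (6, 38), (6, 40), (6, 5)}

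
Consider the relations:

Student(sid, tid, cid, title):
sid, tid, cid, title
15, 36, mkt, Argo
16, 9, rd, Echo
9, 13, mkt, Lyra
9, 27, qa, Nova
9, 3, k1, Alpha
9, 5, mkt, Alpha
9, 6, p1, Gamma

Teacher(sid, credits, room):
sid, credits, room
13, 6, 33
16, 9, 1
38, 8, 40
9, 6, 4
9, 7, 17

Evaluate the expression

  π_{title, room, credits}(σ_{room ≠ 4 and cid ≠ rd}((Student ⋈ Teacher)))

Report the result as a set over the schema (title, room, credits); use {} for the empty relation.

Joining Student and Teacher on sid yields {(16, 9, rd, Echo, 9, 1), (9, 13, mkt, Lyra, 6, 4), (9, 13, mkt, Lyra, 7, 17), (9, 27, qa, Nova, 6, 4), (9, 27, qa, Nova, 7, 17), (9, 3, k1, Alpha, 6, 4), (9, 3, k1, Alpha, 7, 17), (9, 5, mkt, Alpha, 6, 4), (9, 5, mkt, Alpha, 7, 17), (9, 6, p1, Gamma, 6, 4), (9, 6, p1, Gamma, 7, 17)}.
Filtering on room ≠ 4 and cid ≠ rd leaves {(9, 13, mkt, Lyra, 7, 17), (9, 27, qa, Nova, 7, 17), (9, 3, k1, Alpha, 7, 17), (9, 5, mkt, Alpha, 7, 17), (9, 6, p1, Gamma, 7, 17)}.
Keep only column(s) title, room, credits (1 duplicate(s) eliminated): {(Alpha, 17, 7), (Gamma, 17, 7), (Lyra, 17, 7), (Nova, 17, 7)}

{(Alpha, 17, 7), (Gamma, 17, 7), (Lyra, 17, 7), (Nova, 17, 7)}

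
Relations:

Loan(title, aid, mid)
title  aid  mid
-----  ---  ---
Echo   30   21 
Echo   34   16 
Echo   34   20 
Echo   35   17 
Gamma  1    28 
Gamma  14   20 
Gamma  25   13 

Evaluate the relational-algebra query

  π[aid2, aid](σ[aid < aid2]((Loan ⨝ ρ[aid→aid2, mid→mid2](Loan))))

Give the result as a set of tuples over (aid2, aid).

{(14, 1), (25, 1), (25, 14), (34, 30), (35, 30), (35, 34)}

ρ[aid→aid2, mid→mid2]: schema becomes (title, aid2, mid2); tuples unchanged.
Joining Loan and ρ[aid→aid2, mid→mid2](Loan) on title yields {(Echo, 30, 21, 30, 21), (Echo, 30, 21, 34, 16), (Echo, 30, 21, 34, 20), (Echo, 30, 21, 35, 17), (Echo, 34, 16, 30, 21), (Echo, 34, 16, 34, 16), (Echo, 34, 16, 34, 20), (Echo, 34, 16, 35, 17), (Echo, 34, 20, 30, 21), (Echo, 34, 20, 34, 16), (Echo, 34, 20, 34, 20), (Echo, 34, 20, 35, 17), (Echo, 35, 17, 30, 21), (Echo, 35, 17, 34, 16), (Echo, 35, 17, 34, 20), (Echo, 35, 17, 35, 17), (Gamma, 1, 28, 1, 28), (Gamma, 1, 28, 14, 20), (Gamma, 1, 28, 25, 13), (Gamma, 14, 20, 1, 28), (Gamma, 14, 20, 14, 20), (Gamma, 14, 20, 25, 13), (Gamma, 25, 13, 1, 28), (Gamma, 25, 13, 14, 20), (Gamma, 25, 13, 25, 13)}.
Selection aid < aid2: {(Echo, 30, 21, 34, 16), (Echo, 30, 21, 34, 20), (Echo, 30, 21, 35, 17), (Echo, 34, 16, 35, 17), (Echo, 34, 20, 35, 17), (Gamma, 1, 28, 14, 20), (Gamma, 1, 28, 25, 13), (Gamma, 14, 20, 25, 13)}
Projecting to aid2, aid (2 duplicate(s) eliminated): {(14, 1), (25, 1), (25, 14), (34, 30), (35, 30), (35, 34)}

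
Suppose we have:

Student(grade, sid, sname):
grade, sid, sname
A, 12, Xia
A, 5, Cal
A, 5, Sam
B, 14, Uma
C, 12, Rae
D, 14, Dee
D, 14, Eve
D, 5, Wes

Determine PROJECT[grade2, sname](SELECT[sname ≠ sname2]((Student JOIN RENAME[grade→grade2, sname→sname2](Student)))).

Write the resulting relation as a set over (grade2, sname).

{(A, Cal), (A, Rae), (A, Sam), (A, Wes), (B, Dee), (B, Eve), (C, Xia), (D, Cal), (D, Dee), (D, Eve), (D, Sam), (D, Uma)}

ρ[grade→grade2, sname→sname2]: schema becomes (grade2, sid, sname2); tuples unchanged.
Natural join on sid: {(A, 12, Xia, A, Xia), (A, 12, Xia, C, Rae), (A, 5, Cal, A, Cal), (A, 5, Cal, A, Sam), (A, 5, Cal, D, Wes), (A, 5, Sam, A, Cal), (A, 5, Sam, A, Sam), (A, 5, Sam, D, Wes), (B, 14, Uma, B, Uma), (B, 14, Uma, D, Dee), (B, 14, Uma, D, Eve), (C, 12, Rae, A, Xia), (C, 12, Rae, C, Rae), (D, 14, Dee, B, Uma), (D, 14, Dee, D, Dee), (D, 14, Dee, D, Eve), (D, 14, Eve, B, Uma), (D, 14, Eve, D, Dee), (D, 14, Eve, D, Eve), (D, 5, Wes, A, Cal), (D, 5, Wes, A, Sam), (D, 5, Wes, D, Wes)}
Selection sname ≠ sname2: {(A, 12, Xia, C, Rae), (A, 5, Cal, A, Sam), (A, 5, Cal, D, Wes), (A, 5, Sam, A, Cal), (A, 5, Sam, D, Wes), (B, 14, Uma, D, Dee), (B, 14, Uma, D, Eve), (C, 12, Rae, A, Xia), (D, 14, Dee, B, Uma), (D, 14, Dee, D, Eve), (D, 14, Eve, B, Uma), (D, 14, Eve, D, Dee), (D, 5, Wes, A, Cal), (D, 5, Wes, A, Sam)}
Keep only column(s) grade2, sname (2 duplicate(s) eliminated): {(A, Cal), (A, Rae), (A, Sam), (A, Wes), (B, Dee), (B, Eve), (C, Xia), (D, Cal), (D, Dee), (D, Eve), (D, Sam), (D, Uma)}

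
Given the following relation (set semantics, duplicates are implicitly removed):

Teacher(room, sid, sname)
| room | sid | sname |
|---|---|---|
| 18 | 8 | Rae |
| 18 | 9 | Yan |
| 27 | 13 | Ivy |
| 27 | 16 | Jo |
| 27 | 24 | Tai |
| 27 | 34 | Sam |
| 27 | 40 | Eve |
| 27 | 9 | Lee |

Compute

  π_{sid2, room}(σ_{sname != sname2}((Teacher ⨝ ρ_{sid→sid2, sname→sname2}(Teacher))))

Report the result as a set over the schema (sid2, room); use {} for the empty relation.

{(13, 27), (16, 27), (24, 27), (34, 27), (40, 27), (8, 18), (9, 18), (9, 27)}

ρ[sid→sid2, sname→sname2]: schema becomes (room, sid2, sname2); tuples unchanged.
Natural join on room: {(18, 8, Rae, 8, Rae), (18, 8, Rae, 9, Yan), (18, 9, Yan, 8, Rae), (18, 9, Yan, 9, Yan), (27, 13, Ivy, 13, Ivy), (27, 13, Ivy, 16, Jo), (27, 13, Ivy, 24, Tai), (27, 13, Ivy, 34, Sam), (27, 13, Ivy, 40, Eve), (27, 13, Ivy, 9, Lee), (27, 16, Jo, 13, Ivy), (27, 16, Jo, 16, Jo), (27, 16, Jo, 24, Tai), (27, 16, Jo, 34, Sam), (27, 16, Jo, 40, Eve), (27, 16, Jo, 9, Lee), (27, 24, Tai, 13, Ivy), (27, 24, Tai, 16, Jo), (27, 24, Tai, 24, Tai), (27, 24, Tai, 34, Sam), (27, 24, Tai, 40, Eve), (27, 24, Tai, 9, Lee), (27, 34, Sam, 13, Ivy), (27, 34, Sam, 16, Jo), (27, 34, Sam, 24, Tai), (27, 34, Sam, 34, Sam), (27, 34, Sam, 40, Eve), (27, 34, Sam, 9, Lee), (27, 40, Eve, 13, Ivy), (27, 40, Eve, 16, Jo), (27, 40, Eve, 24, Tai), (27, 40, Eve, 34, Sam), (27, 40, Eve, 40, Eve), (27, 40, Eve, 9, Lee), (27, 9, Lee, 13, Ivy), (27, 9, Lee, 16, Jo), (27, 9, Lee, 24, Tai), (27, 9, Lee, 34, Sam), (27, 9, Lee, 40, Eve), (27, 9, Lee, 9, Lee)}
Apply σ_{sname != sname2}; surviving tuples: {(18, 8, Rae, 9, Yan), (18, 9, Yan, 8, Rae), (27, 13, Ivy, 16, Jo), (27, 13, Ivy, 24, Tai), (27, 13, Ivy, 34, Sam), (27, 13, Ivy, 40, Eve), (27, 13, Ivy, 9, Lee), (27, 16, Jo, 13, Ivy), (27, 16, Jo, 24, Tai), (27, 16, Jo, 34, Sam), (27, 16, Jo, 40, Eve), (27, 16, Jo, 9, Lee), (27, 24, Tai, 13, Ivy), (27, 24, Tai, 16, Jo), (27, 24, Tai, 34, Sam), (27, 24, Tai, 40, Eve), (27, 24, Tai, 9, Lee), (27, 34, Sam, 13, Ivy), (27, 34, Sam, 16, Jo), (27, 34, Sam, 24, Tai), (27, 34, Sam, 40, Eve), (27, 34, Sam, 9, Lee), (27, 40, Eve, 13, Ivy), (27, 40, Eve, 16, Jo), (27, 40, Eve, 24, Tai), (27, 40, Eve, 34, Sam), (27, 40, Eve, 9, Lee), (27, 9, Lee, 13, Ivy), (27, 9, Lee, 16, Jo), (27, 9, Lee, 24, Tai), (27, 9, Lee, 34, Sam), (27, 9, Lee, 40, Eve)}
π[sid2, room]: project onto (sid2, room) (24 duplicate(s) eliminated) → {(13, 27), (16, 27), (24, 27), (34, 27), (40, 27), (8, 18), (9, 18), (9, 27)}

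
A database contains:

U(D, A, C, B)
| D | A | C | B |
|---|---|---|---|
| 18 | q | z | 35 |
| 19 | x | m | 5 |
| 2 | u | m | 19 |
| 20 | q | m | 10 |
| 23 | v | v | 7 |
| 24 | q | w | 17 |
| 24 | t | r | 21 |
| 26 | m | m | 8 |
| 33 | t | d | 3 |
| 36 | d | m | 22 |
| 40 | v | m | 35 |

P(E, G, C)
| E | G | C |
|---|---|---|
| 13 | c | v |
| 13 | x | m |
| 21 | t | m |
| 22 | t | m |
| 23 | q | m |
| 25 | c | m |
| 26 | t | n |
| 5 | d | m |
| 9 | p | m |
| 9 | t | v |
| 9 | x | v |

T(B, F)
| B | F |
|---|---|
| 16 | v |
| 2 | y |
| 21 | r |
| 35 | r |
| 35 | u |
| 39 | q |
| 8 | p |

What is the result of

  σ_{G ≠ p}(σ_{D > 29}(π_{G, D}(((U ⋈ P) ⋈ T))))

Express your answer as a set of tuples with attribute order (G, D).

{(c, 40), (d, 40), (q, 40), (t, 40), (x, 40)}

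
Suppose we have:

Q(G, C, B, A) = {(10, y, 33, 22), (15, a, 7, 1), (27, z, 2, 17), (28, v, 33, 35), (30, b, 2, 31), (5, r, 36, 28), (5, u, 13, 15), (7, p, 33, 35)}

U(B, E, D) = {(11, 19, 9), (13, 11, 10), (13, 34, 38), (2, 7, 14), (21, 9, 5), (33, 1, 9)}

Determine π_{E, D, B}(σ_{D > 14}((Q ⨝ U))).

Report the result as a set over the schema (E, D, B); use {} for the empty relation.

Q ⋈ U (natural join on B): {(10, y, 33, 22, 1, 9), (27, z, 2, 17, 7, 14), (28, v, 33, 35, 1, 9), (30, b, 2, 31, 7, 14), (5, u, 13, 15, 11, 10), (5, u, 13, 15, 34, 38), (7, p, 33, 35, 1, 9)}
Apply σ_{D > 14}; surviving tuples: {(5, u, 13, 15, 34, 38)}
Keep only column(s) E, D, B: {(34, 38, 13)}

{(34, 38, 13)}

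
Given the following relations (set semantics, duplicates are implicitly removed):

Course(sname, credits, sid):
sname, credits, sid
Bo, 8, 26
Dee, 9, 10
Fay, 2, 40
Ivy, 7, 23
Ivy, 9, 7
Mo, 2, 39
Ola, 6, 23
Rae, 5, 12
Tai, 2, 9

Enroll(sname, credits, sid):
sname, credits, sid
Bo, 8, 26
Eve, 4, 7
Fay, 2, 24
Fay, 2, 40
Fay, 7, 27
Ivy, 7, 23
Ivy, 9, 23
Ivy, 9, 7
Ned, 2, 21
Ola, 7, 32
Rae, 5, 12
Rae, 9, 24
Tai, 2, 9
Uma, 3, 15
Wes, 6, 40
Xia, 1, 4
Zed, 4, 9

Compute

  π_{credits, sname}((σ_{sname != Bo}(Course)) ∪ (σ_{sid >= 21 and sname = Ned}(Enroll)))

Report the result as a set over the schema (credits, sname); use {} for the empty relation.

{(2, Fay), (2, Mo), (2, Ned), (2, Tai), (5, Rae), (6, Ola), (7, Ivy), (9, Dee), (9, Ivy)}

Filtering on sname != Bo leaves {(Dee, 9, 10), (Fay, 2, 40), (Ivy, 7, 23), (Ivy, 9, 7), (Mo, 2, 39), (Ola, 6, 23), (Rae, 5, 12), (Tai, 2, 9)}.
Filtering on sid >= 21 and sname = Ned leaves {(Ned, 2, 21)}.
Set union of the two operands is {(Dee, 9, 10), (Fay, 2, 40), (Ivy, 7, 23), (Ivy, 9, 7), (Mo, 2, 39), (Ned, 2, 21), (Ola, 6, 23), (Rae, 5, 12), (Tai, 2, 9)}.
Projecting to credits, sname: {(2, Fay), (2, Mo), (2, Ned), (2, Tai), (5, Rae), (6, Ola), (7, Ivy), (9, Dee), (9, Ivy)}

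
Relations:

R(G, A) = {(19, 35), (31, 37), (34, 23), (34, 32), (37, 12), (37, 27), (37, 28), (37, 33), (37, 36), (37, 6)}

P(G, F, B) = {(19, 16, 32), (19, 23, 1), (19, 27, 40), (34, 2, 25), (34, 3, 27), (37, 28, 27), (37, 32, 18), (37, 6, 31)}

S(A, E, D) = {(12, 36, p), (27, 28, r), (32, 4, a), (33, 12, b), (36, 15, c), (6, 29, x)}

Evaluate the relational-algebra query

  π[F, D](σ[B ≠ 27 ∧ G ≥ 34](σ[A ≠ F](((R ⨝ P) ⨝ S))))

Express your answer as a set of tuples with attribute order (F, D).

Joining R and P on G yields {(19, 35, 16, 32), (19, 35, 23, 1), (19, 35, 27, 40), (34, 23, 2, 25), (34, 23, 3, 27), (34, 32, 2, 25), (34, 32, 3, 27), (37, 12, 28, 27), (37, 12, 32, 18), (37, 12, 6, 31), (37, 27, 28, 27), (37, 27, 32, 18), (37, 27, 6, 31), (37, 28, 28, 27), (37, 28, 32, 18), (37, 28, 6, 31), (37, 33, 28, 27), (37, 33, 32, 18), (37, 33, 6, 31), (37, 36, 28, 27), (37, 36, 32, 18), (37, 36, 6, 31), (37, 6, 28, 27), (37, 6, 32, 18), (37, 6, 6, 31)}.
Joining (R ⨝ P) and S on A yields {(34, 32, 2, 25, 4, a), (34, 32, 3, 27, 4, a), (37, 12, 28, 27, 36, p), (37, 12, 32, 18, 36, p), (37, 12, 6, 31, 36, p), (37, 27, 28, 27, 28, r), (37, 27, 32, 18, 28, r), (37, 27, 6, 31, 28, r), (37, 33, 28, 27, 12, b), (37, 33, 32, 18, 12, b), (37, 33, 6, 31, 12, b), (37, 36, 28, 27, 15, c), (37, 36, 32, 18, 15, c), (37, 36, 6, 31, 15, c), (37, 6, 28, 27, 29, x), (37, 6, 32, 18, 29, x), (37, 6, 6, 31, 29, x)}.
Apply σ_{A ≠ F}; surviving tuples: {(34, 32, 2, 25, 4, a), (34, 32, 3, 27, 4, a), (37, 12, 28, 27, 36, p), (37, 12, 32, 18, 36, p), (37, 12, 6, 31, 36, p), (37, 27, 28, 27, 28, r), (37, 27, 32, 18, 28, r), (37, 27, 6, 31, 28, r), (37, 33, 28, 27, 12, b), (37, 33, 32, 18, 12, b), (37, 33, 6, 31, 12, b), (37, 36, 28, 27, 15, c), (37, 36, 32, 18, 15, c), (37, 36, 6, 31, 15, c), (37, 6, 28, 27, 29, x), (37, 6, 32, 18, 29, x)}
Apply σ_{B ≠ 27 ∧ G ≥ 34}; surviving tuples: {(34, 32, 2, 25, 4, a), (37, 12, 32, 18, 36, p), (37, 12, 6, 31, 36, p), (37, 27, 32, 18, 28, r), (37, 27, 6, 31, 28, r), (37, 33, 32, 18, 12, b), (37, 33, 6, 31, 12, b), (37, 36, 32, 18, 15, c), (37, 36, 6, 31, 15, c), (37, 6, 32, 18, 29, x)}
π_{F, D} gives {(2, a), (32, b), (32, c), (32, p), (32, r), (32, x), (6, b), (6, c), (6, p), (6, r)}.

{(2, a), (32, b), (32, c), (32, p), (32, r), (32, x), (6, b), (6, c), (6, p), (6, r)}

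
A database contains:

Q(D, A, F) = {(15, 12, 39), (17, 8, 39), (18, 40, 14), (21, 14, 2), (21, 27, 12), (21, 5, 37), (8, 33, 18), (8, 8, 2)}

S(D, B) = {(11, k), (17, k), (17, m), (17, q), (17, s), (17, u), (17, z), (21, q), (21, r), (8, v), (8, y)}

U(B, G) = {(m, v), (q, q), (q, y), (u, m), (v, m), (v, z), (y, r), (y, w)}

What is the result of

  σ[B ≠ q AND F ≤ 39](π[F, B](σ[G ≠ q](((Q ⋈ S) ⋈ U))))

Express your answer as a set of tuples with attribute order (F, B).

{(18, v), (18, y), (2, v), (2, y), (39, m), (39, u)}

Joining Q and S on D yields {(17, 8, 39, k), (17, 8, 39, m), (17, 8, 39, q), (17, 8, 39, s), (17, 8, 39, u), (17, 8, 39, z), (21, 14, 2, q), (21, 14, 2, r), (21, 27, 12, q), (21, 27, 12, r), (21, 5, 37, q), (21, 5, 37, r), (8, 33, 18, v), (8, 33, 18, y), (8, 8, 2, v), (8, 8, 2, y)}.
Joining (Q ⋈ S) and U on B yields {(17, 8, 39, m, v), (17, 8, 39, q, q), (17, 8, 39, q, y), (17, 8, 39, u, m), (21, 14, 2, q, q), (21, 14, 2, q, y), (21, 27, 12, q, q), (21, 27, 12, q, y), (21, 5, 37, q, q), (21, 5, 37, q, y), (8, 33, 18, v, m), (8, 33, 18, v, z), (8, 33, 18, y, r), (8, 33, 18, y, w), (8, 8, 2, v, m), (8, 8, 2, v, z), (8, 8, 2, y, r), (8, 8, 2, y, w)}.
σ[G ≠ q]: keep tuples satisfying G ≠ q → {(17, 8, 39, m, v), (17, 8, 39, q, y), (17, 8, 39, u, m), (21, 14, 2, q, y), (21, 27, 12, q, y), (21, 5, 37, q, y), (8, 33, 18, v, m), (8, 33, 18, v, z), (8, 33, 18, y, r), (8, 33, 18, y, w), (8, 8, 2, v, m), (8, 8, 2, v, z), (8, 8, 2, y, r), (8, 8, 2, y, w)}
Keep only column(s) F, B (4 duplicate(s) eliminated): {(12, q), (18, v), (18, y), (2, q), (2, v), (2, y), (37, q), (39, m), (39, q), (39, u)}
σ[B ≠ q AND F ≤ 39]: keep tuples satisfying B ≠ q AND F ≤ 39 → {(18, v), (18, y), (2, v), (2, y), (39, m), (39, u)}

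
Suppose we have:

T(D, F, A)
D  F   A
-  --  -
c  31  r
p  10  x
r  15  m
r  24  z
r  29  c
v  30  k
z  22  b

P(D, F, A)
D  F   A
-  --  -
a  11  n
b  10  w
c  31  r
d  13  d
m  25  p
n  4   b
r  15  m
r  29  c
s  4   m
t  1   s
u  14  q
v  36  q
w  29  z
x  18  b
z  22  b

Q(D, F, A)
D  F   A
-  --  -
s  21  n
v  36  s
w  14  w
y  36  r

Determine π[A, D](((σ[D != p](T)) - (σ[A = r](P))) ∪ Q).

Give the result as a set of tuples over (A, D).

{(b, z), (c, r), (k, v), (m, r), (n, s), (r, y), (s, v), (w, w), (z, r)}

Apply σ_{D != p}; surviving tuples: {(c, 31, r), (r, 15, m), (r, 24, z), (r, 29, c), (v, 30, k), (z, 22, b)}
Apply σ_{A = r}; surviving tuples: {(c, 31, r)}
Difference: {(c, 31, r), (r, 15, m), (r, 24, z), (r, 29, c), (v, 30, k), (z, 22, b)} with {(c, 31, r)} → {(r, 15, m), (r, 24, z), (r, 29, c), (v, 30, k), (z, 22, b)}
Union: {(r, 15, m), (r, 24, z), (r, 29, c), (v, 30, k), (z, 22, b)} with {(s, 21, n), (v, 36, s), (w, 14, w), (y, 36, r)} → {(r, 15, m), (r, 24, z), (r, 29, c), (s, 21, n), (v, 30, k), (v, 36, s), (w, 14, w), (y, 36, r), (z, 22, b)}
Projecting to A, D: {(b, z), (c, r), (k, v), (m, r), (n, s), (r, y), (s, v), (w, w), (z, r)}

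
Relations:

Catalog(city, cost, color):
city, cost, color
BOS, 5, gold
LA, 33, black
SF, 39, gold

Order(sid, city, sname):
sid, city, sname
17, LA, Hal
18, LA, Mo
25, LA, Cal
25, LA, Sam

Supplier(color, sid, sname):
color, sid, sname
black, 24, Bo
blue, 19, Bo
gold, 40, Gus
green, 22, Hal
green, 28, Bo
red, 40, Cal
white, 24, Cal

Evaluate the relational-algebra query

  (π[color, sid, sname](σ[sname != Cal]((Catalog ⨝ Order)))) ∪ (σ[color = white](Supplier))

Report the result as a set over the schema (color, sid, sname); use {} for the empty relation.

{(black, 17, Hal), (black, 18, Mo), (black, 25, Sam), (white, 24, Cal)}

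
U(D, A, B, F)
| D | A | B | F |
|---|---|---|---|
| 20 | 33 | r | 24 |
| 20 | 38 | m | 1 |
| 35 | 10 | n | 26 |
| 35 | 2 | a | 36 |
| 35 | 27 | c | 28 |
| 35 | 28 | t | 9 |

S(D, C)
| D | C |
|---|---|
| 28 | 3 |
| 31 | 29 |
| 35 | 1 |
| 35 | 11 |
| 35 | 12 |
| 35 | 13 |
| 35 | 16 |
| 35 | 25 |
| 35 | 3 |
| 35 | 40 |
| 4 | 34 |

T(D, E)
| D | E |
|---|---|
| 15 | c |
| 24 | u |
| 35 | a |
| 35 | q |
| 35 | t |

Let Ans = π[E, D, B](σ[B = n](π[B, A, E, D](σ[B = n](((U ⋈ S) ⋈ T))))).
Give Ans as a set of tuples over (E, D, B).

{(a, 35, n), (q, 35, n), (t, 35, n)}

Natural join on D: {(35, 10, n, 26, 1), (35, 10, n, 26, 11), (35, 10, n, 26, 12), (35, 10, n, 26, 13), (35, 10, n, 26, 16), (35, 10, n, 26, 25), (35, 10, n, 26, 3), (35, 10, n, 26, 40), (35, 2, a, 36, 1), (35, 2, a, 36, 11), (35, 2, a, 36, 12), (35, 2, a, 36, 13), (35, 2, a, 36, 16), (35, 2, a, 36, 25), (35, 2, a, 36, 3), (35, 2, a, 36, 40), (35, 27, c, 28, 1), (35, 27, c, 28, 11), (35, 27, c, 28, 12), (35, 27, c, 28, 13), (35, 27, c, 28, 16), (35, 27, c, 28, 25), (35, 27, c, 28, 3), (35, 27, c, 28, 40), (35, 28, t, 9, 1), (35, 28, t, 9, 11), (35, 28, t, 9, 12), (35, 28, t, 9, 13), (35, 28, t, 9, 16), (35, 28, t, 9, 25), (35, 28, t, 9, 3), (35, 28, t, 9, 40)}
Natural join on D: {(35, 10, n, 26, 1, a), (35, 10, n, 26, 1, q), (35, 10, n, 26, 1, t), (35, 10, n, 26, 11, a), (35, 10, n, 26, 11, q), (35, 10, n, 26, 11, t), (35, 10, n, 26, 12, a), (35, 10, n, 26, 12, q), (35, 10, n, 26, 12, t), (35, 10, n, 26, 13, a), (35, 10, n, 26, 13, q), (35, 10, n, 26, 13, t), (35, 10, n, 26, 16, a), (35, 10, n, 26, 16, q), (35, 10, n, 26, 16, t), (35, 10, n, 26, 25, a), (35, 10, n, 26, 25, q), (35, 10, n, 26, 25, t), (35, 10, n, 26, 3, a), (35, 10, n, 26, 3, q), (35, 10, n, 26, 3, t), (35, 10, n, 26, 40, a), (35, 10, n, 26, 40, q), (35, 10, n, 26, 40, t), (35, 2, a, 36, 1, a), (35, 2, a, 36, 1, q), (35, 2, a, 36, 1, t), (35, 2, a, 36, 11, a), (35, 2, a, 36, 11, q), (35, 2, a, 36, 11, t), (35, 2, a, 36, 12, a), (35, 2, a, 36, 12, q), (35, 2, a, 36, 12, t), (35, 2, a, 36, 13, a), (35, 2, a, 36, 13, q), (35, 2, a, 36, 13, t), (35, 2, a, 36, 16, a), (35, 2, a, 36, 16, q), (35, 2, a, 36, 16, t), (35, 2, a, 36, 25, a), (35, 2, a, 36, 25, q), (35, 2, a, 36, 25, t), (35, 2, a, 36, 3, a), (35, 2, a, 36, 3, q), (35, 2, a, 36, 3, t), (35, 2, a, 36, 40, a), (35, 2, a, 36, 40, q), (35, 2, a, 36, 40, t), (35, 27, c, 28, 1, a), (35, 27, c, 28, 1, q), (35, 27, c, 28, 1, t), (35, 27, c, 28, 11, a), (35, 27, c, 28, 11, q), (35, 27, c, 28, 11, t), (35, 27, c, 28, 12, a), (35, 27, c, 28, 12, q), (35, 27, c, 28, 12, t), (35, 27, c, 28, 13, a), (35, 27, c, 28, 13, q), (35, 27, c, 28, 13, t), (35, 27, c, 28, 16, a), (35, 27, c, 28, 16, q), (35, 27, c, 28, 16, t), (35, 27, c, 28, 25, a), (35, 27, c, 28, 25, q), (35, 27, c, 28, 25, t), (35, 27, c, 28, 3, a), (35, 27, c, 28, 3, q), (35, 27, c, 28, 3, t), (35, 27, c, 28, 40, a), (35, 27, c, 28, 40, q), (35, 27, c, 28, 40, t), (35, 28, t, 9, 1, a), (35, 28, t, 9, 1, q), (35, 28, t, 9, 1, t), (35, 28, t, 9, 11, a), (35, 28, t, 9, 11, q), (35, 28, t, 9, 11, t), (35, 28, t, 9, 12, a), (35, 28, t, 9, 12, q), (35, 28, t, 9, 12, t), (35, 28, t, 9, 13, a), (35, 28, t, 9, 13, q), (35, 28, t, 9, 13, t), (35, 28, t, 9, 16, a), (35, 28, t, 9, 16, q), (35, 28, t, 9, 16, t), (35, 28, t, 9, 25, a), (35, 28, t, 9, 25, q), (35, 28, t, 9, 25, t), (35, 28, t, 9, 3, a), (35, 28, t, 9, 3, q), (35, 28, t, 9, 3, t), (35, 28, t, 9, 40, a), (35, 28, t, 9, 40, q), (35, 28, t, 9, 40, t)}
Selection B = n: {(35, 10, n, 26, 1, a), (35, 10, n, 26, 1, q), (35, 10, n, 26, 1, t), (35, 10, n, 26, 11, a), (35, 10, n, 26, 11, q), (35, 10, n, 26, 11, t), (35, 10, n, 26, 12, a), (35, 10, n, 26, 12, q), (35, 10, n, 26, 12, t), (35, 10, n, 26, 13, a), (35, 10, n, 26, 13, q), (35, 10, n, 26, 13, t), (35, 10, n, 26, 16, a), (35, 10, n, 26, 16, q), (35, 10, n, 26, 16, t), (35, 10, n, 26, 25, a), (35, 10, n, 26, 25, q), (35, 10, n, 26, 25, t), (35, 10, n, 26, 3, a), (35, 10, n, 26, 3, q), (35, 10, n, 26, 3, t), (35, 10, n, 26, 40, a), (35, 10, n, 26, 40, q), (35, 10, n, 26, 40, t)}
π[B, A, E, D]: project onto (B, A, E, D) (21 duplicate(s) eliminated) → {(n, 10, a, 35), (n, 10, q, 35), (n, 10, t, 35)}
Selection B = n: {(n, 10, a, 35), (n, 10, q, 35), (n, 10, t, 35)}
π[E, D, B]: project onto (E, D, B) → {(a, 35, n), (q, 35, n), (t, 35, n)}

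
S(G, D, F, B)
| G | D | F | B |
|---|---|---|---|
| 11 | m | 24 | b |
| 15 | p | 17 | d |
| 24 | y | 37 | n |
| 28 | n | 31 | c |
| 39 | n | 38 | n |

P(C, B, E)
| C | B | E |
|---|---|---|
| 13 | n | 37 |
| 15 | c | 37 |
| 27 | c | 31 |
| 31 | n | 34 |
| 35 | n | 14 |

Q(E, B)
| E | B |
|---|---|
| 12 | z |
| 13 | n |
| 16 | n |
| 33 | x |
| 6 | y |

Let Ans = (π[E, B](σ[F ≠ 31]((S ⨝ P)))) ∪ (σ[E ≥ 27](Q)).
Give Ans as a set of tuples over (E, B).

Natural join on B: {(24, y, 37, n, 13, 37), (24, y, 37, n, 31, 34), (24, y, 37, n, 35, 14), (28, n, 31, c, 15, 37), (28, n, 31, c, 27, 31), (39, n, 38, n, 13, 37), (39, n, 38, n, 31, 34), (39, n, 38, n, 35, 14)}
σ[F ≠ 31]: keep tuples satisfying F ≠ 31 → {(24, y, 37, n, 13, 37), (24, y, 37, n, 31, 34), (24, y, 37, n, 35, 14), (39, n, 38, n, 13, 37), (39, n, 38, n, 31, 34), (39, n, 38, n, 35, 14)}
π[E, B]: project onto (E, B) (3 duplicate(s) eliminated) → {(14, n), (34, n), (37, n)}
σ[E ≥ 27]: keep tuples satisfying E ≥ 27 → {(33, x)}
Union: {(14, n), (34, n), (37, n)} with {(33, x)} → {(14, n), (33, x), (34, n), (37, n)}

{(14, n), (33, x), (34, n), (37, n)}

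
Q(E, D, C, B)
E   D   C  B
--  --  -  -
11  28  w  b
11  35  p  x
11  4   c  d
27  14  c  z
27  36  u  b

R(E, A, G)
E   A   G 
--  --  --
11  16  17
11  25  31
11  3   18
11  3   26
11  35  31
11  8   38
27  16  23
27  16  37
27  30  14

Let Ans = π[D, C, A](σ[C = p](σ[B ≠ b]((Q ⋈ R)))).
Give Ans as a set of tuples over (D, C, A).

{(35, p, 16), (35, p, 25), (35, p, 3), (35, p, 35), (35, p, 8)}

Natural join on E: {(11, 28, w, b, 16, 17), (11, 28, w, b, 25, 31), (11, 28, w, b, 3, 18), (11, 28, w, b, 3, 26), (11, 28, w, b, 35, 31), (11, 28, w, b, 8, 38), (11, 35, p, x, 16, 17), (11, 35, p, x, 25, 31), (11, 35, p, x, 3, 18), (11, 35, p, x, 3, 26), (11, 35, p, x, 35, 31), (11, 35, p, x, 8, 38), (11, 4, c, d, 16, 17), (11, 4, c, d, 25, 31), (11, 4, c, d, 3, 18), (11, 4, c, d, 3, 26), (11, 4, c, d, 35, 31), (11, 4, c, d, 8, 38), (27, 14, c, z, 16, 23), (27, 14, c, z, 16, 37), (27, 14, c, z, 30, 14), (27, 36, u, b, 16, 23), (27, 36, u, b, 16, 37), (27, 36, u, b, 30, 14)}
Filtering on B ≠ b leaves {(11, 35, p, x, 16, 17), (11, 35, p, x, 25, 31), (11, 35, p, x, 3, 18), (11, 35, p, x, 3, 26), (11, 35, p, x, 35, 31), (11, 35, p, x, 8, 38), (11, 4, c, d, 16, 17), (11, 4, c, d, 25, 31), (11, 4, c, d, 3, 18), (11, 4, c, d, 3, 26), (11, 4, c, d, 35, 31), (11, 4, c, d, 8, 38), (27, 14, c, z, 16, 23), (27, 14, c, z, 16, 37), (27, 14, c, z, 30, 14)}.
Filtering on C = p leaves {(11, 35, p, x, 16, 17), (11, 35, p, x, 25, 31), (11, 35, p, x, 3, 18), (11, 35, p, x, 3, 26), (11, 35, p, x, 35, 31), (11, 35, p, x, 8, 38)}.
Keep only column(s) D, C, A (1 duplicate(s) eliminated): {(35, p, 16), (35, p, 25), (35, p, 3), (35, p, 35), (35, p, 8)}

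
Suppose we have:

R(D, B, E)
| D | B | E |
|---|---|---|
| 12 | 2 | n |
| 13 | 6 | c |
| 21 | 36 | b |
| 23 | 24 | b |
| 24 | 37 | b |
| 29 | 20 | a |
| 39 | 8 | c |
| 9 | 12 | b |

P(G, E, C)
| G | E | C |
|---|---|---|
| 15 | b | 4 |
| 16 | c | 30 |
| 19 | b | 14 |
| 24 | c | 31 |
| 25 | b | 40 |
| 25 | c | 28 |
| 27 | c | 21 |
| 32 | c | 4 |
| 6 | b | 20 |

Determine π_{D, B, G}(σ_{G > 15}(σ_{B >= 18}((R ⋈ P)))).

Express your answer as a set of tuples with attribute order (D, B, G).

R ⋈ P (natural join on E): {(13, 6, c, 16, 30), (13, 6, c, 24, 31), (13, 6, c, 25, 28), (13, 6, c, 27, 21), (13, 6, c, 32, 4), (21, 36, b, 15, 4), (21, 36, b, 19, 14), (21, 36, b, 25, 40), (21, 36, b, 6, 20), (23, 24, b, 15, 4), (23, 24, b, 19, 14), (23, 24, b, 25, 40), (23, 24, b, 6, 20), (24, 37, b, 15, 4), (24, 37, b, 19, 14), (24, 37, b, 25, 40), (24, 37, b, 6, 20), (39, 8, c, 16, 30), (39, 8, c, 24, 31), (39, 8, c, 25, 28), (39, 8, c, 27, 21), (39, 8, c, 32, 4), (9, 12, b, 15, 4), (9, 12, b, 19, 14), (9, 12, b, 25, 40), (9, 12, b, 6, 20)}
σ[B >= 18]: keep tuples satisfying B >= 18 → {(21, 36, b, 15, 4), (21, 36, b, 19, 14), (21, 36, b, 25, 40), (21, 36, b, 6, 20), (23, 24, b, 15, 4), (23, 24, b, 19, 14), (23, 24, b, 25, 40), (23, 24, b, 6, 20), (24, 37, b, 15, 4), (24, 37, b, 19, 14), (24, 37, b, 25, 40), (24, 37, b, 6, 20)}
σ[G > 15]: keep tuples satisfying G > 15 → {(21, 36, b, 19, 14), (21, 36, b, 25, 40), (23, 24, b, 19, 14), (23, 24, b, 25, 40), (24, 37, b, 19, 14), (24, 37, b, 25, 40)}
π[D, B, G]: project onto (D, B, G) → {(21, 36, 19), (21, 36, 25), (23, 24, 19), (23, 24, 25), (24, 37, 19), (24, 37, 25)}

{(21, 36, 19), (21, 36, 25), (23, 24, 19), (23, 24, 25), (24, 37, 19), (24, 37, 25)}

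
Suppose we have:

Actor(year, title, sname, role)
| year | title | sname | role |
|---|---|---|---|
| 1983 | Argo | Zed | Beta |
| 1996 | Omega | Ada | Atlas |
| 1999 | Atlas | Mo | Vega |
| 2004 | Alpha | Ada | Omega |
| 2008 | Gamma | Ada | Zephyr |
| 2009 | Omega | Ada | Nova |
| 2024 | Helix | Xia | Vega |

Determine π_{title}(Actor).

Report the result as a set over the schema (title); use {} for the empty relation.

{Alpha, Argo, Atlas, Gamma, Helix, Omega}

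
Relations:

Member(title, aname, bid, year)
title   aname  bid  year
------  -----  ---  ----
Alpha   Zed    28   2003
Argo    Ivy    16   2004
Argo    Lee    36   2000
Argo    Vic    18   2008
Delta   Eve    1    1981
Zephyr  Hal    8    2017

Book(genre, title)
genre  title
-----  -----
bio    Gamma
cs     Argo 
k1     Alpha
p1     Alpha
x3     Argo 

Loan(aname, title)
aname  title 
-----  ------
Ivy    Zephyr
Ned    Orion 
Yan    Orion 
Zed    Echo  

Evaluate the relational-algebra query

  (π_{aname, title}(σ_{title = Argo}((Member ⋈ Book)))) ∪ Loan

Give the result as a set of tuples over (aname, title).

Joining Member and Book on title yields {(Alpha, Zed, 28, 2003, k1), (Alpha, Zed, 28, 2003, p1), (Argo, Ivy, 16, 2004, cs), (Argo, Ivy, 16, 2004, x3), (Argo, Lee, 36, 2000, cs), (Argo, Lee, 36, 2000, x3), (Argo, Vic, 18, 2008, cs), (Argo, Vic, 18, 2008, x3)}.
Filtering on title = Argo leaves {(Argo, Ivy, 16, 2004, cs), (Argo, Ivy, 16, 2004, x3), (Argo, Lee, 36, 2000, cs), (Argo, Lee, 36, 2000, x3), (Argo, Vic, 18, 2008, cs), (Argo, Vic, 18, 2008, x3)}.
π[aname, title]: project onto (aname, title) (3 duplicate(s) eliminated) → {(Ivy, Argo), (Lee, Argo), (Vic, Argo)}
Taking the union: {(Ivy, Argo), (Ivy, Zephyr), (Lee, Argo), (Ned, Orion), (Vic, Argo), (Yan, Orion), (Zed, Echo)}

{(Ivy, Argo), (Ivy, Zephyr), (Lee, Argo), (Ned, Orion), (Vic, Argo), (Yan, Orion), (Zed, Echo)}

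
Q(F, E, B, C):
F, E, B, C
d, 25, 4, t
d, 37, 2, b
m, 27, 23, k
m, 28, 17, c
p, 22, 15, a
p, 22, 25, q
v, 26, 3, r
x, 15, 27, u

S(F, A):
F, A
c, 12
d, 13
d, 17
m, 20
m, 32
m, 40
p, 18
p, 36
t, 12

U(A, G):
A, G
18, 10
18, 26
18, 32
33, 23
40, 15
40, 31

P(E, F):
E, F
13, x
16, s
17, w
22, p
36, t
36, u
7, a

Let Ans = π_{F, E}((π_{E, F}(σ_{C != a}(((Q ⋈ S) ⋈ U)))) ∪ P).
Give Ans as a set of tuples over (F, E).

{(a, 7), (m, 27), (m, 28), (p, 22), (s, 16), (t, 36), (u, 36), (w, 17), (x, 13)}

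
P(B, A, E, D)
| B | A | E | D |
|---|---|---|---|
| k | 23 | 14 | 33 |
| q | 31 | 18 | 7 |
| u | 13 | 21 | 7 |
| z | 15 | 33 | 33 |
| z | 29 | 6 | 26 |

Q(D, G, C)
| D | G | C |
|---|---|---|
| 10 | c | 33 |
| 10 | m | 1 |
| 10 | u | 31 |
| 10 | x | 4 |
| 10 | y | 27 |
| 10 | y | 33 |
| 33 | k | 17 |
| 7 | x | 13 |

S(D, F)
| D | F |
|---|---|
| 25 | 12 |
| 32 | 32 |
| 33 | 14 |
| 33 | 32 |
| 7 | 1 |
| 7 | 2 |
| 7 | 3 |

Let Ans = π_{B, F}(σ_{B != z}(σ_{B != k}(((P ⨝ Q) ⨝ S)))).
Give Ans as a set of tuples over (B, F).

{(q, 1), (q, 2), (q, 3), (u, 1), (u, 2), (u, 3)}

Natural join on D: {(k, 23, 14, 33, k, 17), (q, 31, 18, 7, x, 13), (u, 13, 21, 7, x, 13), (z, 15, 33, 33, k, 17)}
Natural join on D: {(k, 23, 14, 33, k, 17, 14), (k, 23, 14, 33, k, 17, 32), (q, 31, 18, 7, x, 13, 1), (q, 31, 18, 7, x, 13, 2), (q, 31, 18, 7, x, 13, 3), (u, 13, 21, 7, x, 13, 1), (u, 13, 21, 7, x, 13, 2), (u, 13, 21, 7, x, 13, 3), (z, 15, 33, 33, k, 17, 14), (z, 15, 33, 33, k, 17, 32)}
σ[B != k]: keep tuples satisfying B != k → {(q, 31, 18, 7, x, 13, 1), (q, 31, 18, 7, x, 13, 2), (q, 31, 18, 7, x, 13, 3), (u, 13, 21, 7, x, 13, 1), (u, 13, 21, 7, x, 13, 2), (u, 13, 21, 7, x, 13, 3), (z, 15, 33, 33, k, 17, 14), (z, 15, 33, 33, k, 17, 32)}
σ[B != z]: keep tuples satisfying B != z → {(q, 31, 18, 7, x, 13, 1), (q, 31, 18, 7, x, 13, 2), (q, 31, 18, 7, x, 13, 3), (u, 13, 21, 7, x, 13, 1), (u, 13, 21, 7, x, 13, 2), (u, 13, 21, 7, x, 13, 3)}
Keep only column(s) B, F: {(q, 1), (q, 2), (q, 3), (u, 1), (u, 2), (u, 3)}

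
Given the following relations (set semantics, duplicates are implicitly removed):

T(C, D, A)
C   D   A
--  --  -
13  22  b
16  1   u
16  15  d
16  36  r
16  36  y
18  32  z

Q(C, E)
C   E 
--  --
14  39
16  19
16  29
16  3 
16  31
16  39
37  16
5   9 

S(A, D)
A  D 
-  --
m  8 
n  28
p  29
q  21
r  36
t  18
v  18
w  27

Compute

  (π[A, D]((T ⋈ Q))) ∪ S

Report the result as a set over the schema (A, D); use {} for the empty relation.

{(d, 15), (m, 8), (n, 28), (p, 29), (q, 21), (r, 36), (t, 18), (u, 1), (v, 18), (w, 27), (y, 36)}

T ⋈ Q (natural join on C): {(16, 1, u, 19), (16, 1, u, 29), (16, 1, u, 3), (16, 1, u, 31), (16, 1, u, 39), (16, 15, d, 19), (16, 15, d, 29), (16, 15, d, 3), (16, 15, d, 31), (16, 15, d, 39), (16, 36, r, 19), (16, 36, r, 29), (16, 36, r, 3), (16, 36, r, 31), (16, 36, r, 39), (16, 36, y, 19), (16, 36, y, 29), (16, 36, y, 3), (16, 36, y, 31), (16, 36, y, 39)}
Keep only column(s) A, D (16 duplicate(s) eliminated): {(d, 15), (r, 36), (u, 1), (y, 36)}
Union: {(d, 15), (r, 36), (u, 1), (y, 36)} with {(m, 8), (n, 28), (p, 29), (q, 21), (r, 36), (t, 18), (v, 18), (w, 27)} → {(d, 15), (m, 8), (n, 28), (p, 29), (q, 21), (r, 36), (t, 18), (u, 1), (v, 18), (w, 27), (y, 36)}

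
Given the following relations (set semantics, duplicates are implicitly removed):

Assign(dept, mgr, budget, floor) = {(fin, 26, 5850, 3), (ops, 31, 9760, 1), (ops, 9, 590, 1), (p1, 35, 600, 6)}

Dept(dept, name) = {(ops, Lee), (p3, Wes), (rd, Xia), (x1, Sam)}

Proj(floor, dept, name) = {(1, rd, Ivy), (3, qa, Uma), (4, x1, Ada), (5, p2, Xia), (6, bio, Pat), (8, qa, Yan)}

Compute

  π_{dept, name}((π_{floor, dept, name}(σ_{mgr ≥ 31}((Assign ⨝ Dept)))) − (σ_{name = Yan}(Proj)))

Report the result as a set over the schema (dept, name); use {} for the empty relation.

Natural join on dept: {(ops, 31, 9760, 1, Lee), (ops, 9, 590, 1, Lee)}
Filtering on mgr ≥ 31 leaves {(ops, 31, 9760, 1, Lee)}.
π_{floor, dept, name} gives {(1, ops, Lee)}.
Filtering on name = Yan leaves {(8, qa, Yan)}.
Taking the difference: {(1, ops, Lee)}
π_{dept, name} gives {(ops, Lee)}.

{(ops, Lee)}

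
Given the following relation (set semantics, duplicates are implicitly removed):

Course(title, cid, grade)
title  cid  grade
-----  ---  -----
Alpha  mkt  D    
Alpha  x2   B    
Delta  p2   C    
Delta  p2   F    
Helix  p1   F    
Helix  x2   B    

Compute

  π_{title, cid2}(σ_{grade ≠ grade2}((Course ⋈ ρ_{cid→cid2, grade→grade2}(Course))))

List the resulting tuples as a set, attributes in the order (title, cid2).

{(Alpha, mkt), (Alpha, x2), (Delta, p2), (Helix, p1), (Helix, x2)}

ρ[cid→cid2, grade→grade2]: schema becomes (title, cid2, grade2); tuples unchanged.
Joining Course and ρ_{cid→cid2, grade→grade2}(Course) on title yields {(Alpha, mkt, D, mkt, D), (Alpha, mkt, D, x2, B), (Alpha, x2, B, mkt, D), (Alpha, x2, B, x2, B), (Delta, p2, C, p2, C), (Delta, p2, C, p2, F), (Delta, p2, F, p2, C), (Delta, p2, F, p2, F), (Helix, p1, F, p1, F), (Helix, p1, F, x2, B), (Helix, x2, B, p1, F), (Helix, x2, B, x2, B)}.
Selection grade ≠ grade2: {(Alpha, mkt, D, x2, B), (Alpha, x2, B, mkt, D), (Delta, p2, C, p2, F), (Delta, p2, F, p2, C), (Helix, p1, F, x2, B), (Helix, x2, B, p1, F)}
π[title, cid2]: project onto (title, cid2) (1 duplicate(s) eliminated) → {(Alpha, mkt), (Alpha, x2), (Delta, p2), (Helix, p1), (Helix, x2)}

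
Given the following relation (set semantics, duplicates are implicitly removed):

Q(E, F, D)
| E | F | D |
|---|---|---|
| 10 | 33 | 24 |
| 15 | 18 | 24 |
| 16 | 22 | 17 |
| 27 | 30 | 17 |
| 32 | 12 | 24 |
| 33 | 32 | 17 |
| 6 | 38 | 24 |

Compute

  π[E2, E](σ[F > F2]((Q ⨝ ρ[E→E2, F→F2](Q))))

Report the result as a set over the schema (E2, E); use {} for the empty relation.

ρ[E→E2, F→F2]: schema becomes (E2, F2, D); tuples unchanged.
Natural join on D: {(10, 33, 24, 10, 33), (10, 33, 24, 15, 18), (10, 33, 24, 32, 12), (10, 33, 24, 6, 38), (15, 18, 24, 10, 33), (15, 18, 24, 15, 18), (15, 18, 24, 32, 12), (15, 18, 24, 6, 38), (16, 22, 17, 16, 22), (16, 22, 17, 27, 30), (16, 22, 17, 33, 32), (27, 30, 17, 16, 22), (27, 30, 17, 27, 30), (27, 30, 17, 33, 32), (32, 12, 24, 10, 33), (32, 12, 24, 15, 18), (32, 12, 24, 32, 12), (32, 12, 24, 6, 38), (33, 32, 17, 16, 22), (33, 32, 17, 27, 30), (33, 32, 17, 33, 32), (6, 38, 24, 10, 33), (6, 38, 24, 15, 18), (6, 38, 24, 32, 12), (6, 38, 24, 6, 38)}
Filtering on F > F2 leaves {(10, 33, 24, 15, 18), (10, 33, 24, 32, 12), (15, 18, 24, 32, 12), (27, 30, 17, 16, 22), (33, 32, 17, 16, 22), (33, 32, 17, 27, 30), (6, 38, 24, 10, 33), (6, 38, 24, 15, 18), (6, 38, 24, 32, 12)}.
π[E2, E]: project onto (E2, E) → {(10, 6), (15, 10), (15, 6), (16, 27), (16, 33), (27, 33), (32, 10), (32, 15), (32, 6)}

{(10, 6), (15, 10), (15, 6), (16, 27), (16, 33), (27, 33), (32, 10), (32, 15), (32, 6)}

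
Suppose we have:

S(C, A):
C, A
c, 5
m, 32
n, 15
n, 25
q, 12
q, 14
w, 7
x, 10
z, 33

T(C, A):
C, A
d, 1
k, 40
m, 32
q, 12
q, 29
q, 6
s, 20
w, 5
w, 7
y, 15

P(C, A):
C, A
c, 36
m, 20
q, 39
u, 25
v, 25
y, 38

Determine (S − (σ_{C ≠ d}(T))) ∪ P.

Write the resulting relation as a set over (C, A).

Filtering on C ≠ d leaves {(k, 40), (m, 32), (q, 12), (q, 29), (q, 6), (s, 20), (w, 5), (w, 7), (y, 15)}.
Taking the difference: {(c, 5), (n, 15), (n, 25), (q, 14), (x, 10), (z, 33)}
Taking the union: {(c, 36), (c, 5), (m, 20), (n, 15), (n, 25), (q, 14), (q, 39), (u, 25), (v, 25), (x, 10), (y, 38), (z, 33)}

{(c, 36), (c, 5), (m, 20), (n, 15), (n, 25), (q, 14), (q, 39), (u, 25), (v, 25), (x, 10), (y, 38), (z, 33)}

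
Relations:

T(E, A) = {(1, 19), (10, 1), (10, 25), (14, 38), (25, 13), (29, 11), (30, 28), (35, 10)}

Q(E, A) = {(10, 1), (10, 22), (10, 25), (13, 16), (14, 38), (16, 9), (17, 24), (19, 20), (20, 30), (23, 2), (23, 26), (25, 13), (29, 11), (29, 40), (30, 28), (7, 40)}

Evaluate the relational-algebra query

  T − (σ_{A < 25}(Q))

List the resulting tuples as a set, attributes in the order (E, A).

σ[A < 25]: keep tuples satisfying A < 25 → {(10, 1), (10, 22), (13, 16), (16, 9), (17, 24), (19, 20), (23, 2), (25, 13), (29, 11)}
Set difference of the two operands is {(1, 19), (10, 25), (14, 38), (30, 28), (35, 10)}.

{(1, 19), (10, 25), (14, 38), (30, 28), (35, 10)}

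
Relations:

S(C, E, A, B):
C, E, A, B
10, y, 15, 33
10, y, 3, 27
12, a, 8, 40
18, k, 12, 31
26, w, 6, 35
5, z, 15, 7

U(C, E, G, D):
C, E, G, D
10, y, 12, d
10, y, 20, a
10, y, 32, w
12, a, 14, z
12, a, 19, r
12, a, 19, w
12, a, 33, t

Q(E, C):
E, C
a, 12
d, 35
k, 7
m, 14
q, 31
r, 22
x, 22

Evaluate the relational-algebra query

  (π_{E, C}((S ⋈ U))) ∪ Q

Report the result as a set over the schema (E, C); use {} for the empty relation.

{(a, 12), (d, 35), (k, 7), (m, 14), (q, 31), (r, 22), (x, 22), (y, 10)}

S ⋈ U (natural join on C, E): {(10, y, 15, 33, 12, d), (10, y, 15, 33, 20, a), (10, y, 15, 33, 32, w), (10, y, 3, 27, 12, d), (10, y, 3, 27, 20, a), (10, y, 3, 27, 32, w), (12, a, 8, 40, 14, z), (12, a, 8, 40, 19, r), (12, a, 8, 40, 19, w), (12, a, 8, 40, 33, t)}
π[E, C]: project onto (E, C) (8 duplicate(s) eliminated) → {(a, 12), (y, 10)}
Set union of the two operands is {(a, 12), (d, 35), (k, 7), (m, 14), (q, 31), (r, 22), (x, 22), (y, 10)}.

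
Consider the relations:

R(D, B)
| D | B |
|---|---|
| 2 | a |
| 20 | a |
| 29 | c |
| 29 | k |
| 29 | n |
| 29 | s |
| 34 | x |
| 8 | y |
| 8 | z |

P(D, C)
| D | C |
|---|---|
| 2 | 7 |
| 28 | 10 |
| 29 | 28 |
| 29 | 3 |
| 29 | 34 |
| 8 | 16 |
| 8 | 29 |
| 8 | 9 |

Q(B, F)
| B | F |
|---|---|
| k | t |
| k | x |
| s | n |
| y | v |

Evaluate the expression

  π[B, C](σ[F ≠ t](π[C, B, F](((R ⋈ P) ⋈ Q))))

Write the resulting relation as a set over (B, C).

R ⋈ P (natural join on D): {(2, a, 7), (29, c, 28), (29, c, 3), (29, c, 34), (29, k, 28), (29, k, 3), (29, k, 34), (29, n, 28), (29, n, 3), (29, n, 34), (29, s, 28), (29, s, 3), (29, s, 34), (8, y, 16), (8, y, 29), (8, y, 9), (8, z, 16), (8, z, 29), (8, z, 9)}
(R ⋈ P) ⋈ Q (natural join on B): {(29, k, 28, t), (29, k, 28, x), (29, k, 3, t), (29, k, 3, x), (29, k, 34, t), (29, k, 34, x), (29, s, 28, n), (29, s, 3, n), (29, s, 34, n), (8, y, 16, v), (8, y, 29, v), (8, y, 9, v)}
Projecting to C, B, F: {(16, y, v), (28, k, t), (28, k, x), (28, s, n), (29, y, v), (3, k, t), (3, k, x), (3, s, n), (34, k, t), (34, k, x), (34, s, n), (9, y, v)}
Apply σ_{F ≠ t}; surviving tuples: {(16, y, v), (28, k, x), (28, s, n), (29, y, v), (3, k, x), (3, s, n), (34, k, x), (34, s, n), (9, y, v)}
Projecting to B, C: {(k, 28), (k, 3), (k, 34), (s, 28), (s, 3), (s, 34), (y, 16), (y, 29), (y, 9)}

{(k, 28), (k, 3), (k, 34), (s, 28), (s, 3), (s, 34), (y, 16), (y, 29), (y, 9)}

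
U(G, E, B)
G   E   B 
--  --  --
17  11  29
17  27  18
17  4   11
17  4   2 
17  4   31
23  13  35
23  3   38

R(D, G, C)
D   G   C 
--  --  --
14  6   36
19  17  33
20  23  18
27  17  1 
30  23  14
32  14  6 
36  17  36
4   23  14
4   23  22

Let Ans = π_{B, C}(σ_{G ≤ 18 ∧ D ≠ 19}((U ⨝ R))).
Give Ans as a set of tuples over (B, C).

{(11, 1), (11, 36), (18, 1), (18, 36), (2, 1), (2, 36), (29, 1), (29, 36), (31, 1), (31, 36)}

Natural join on G: {(17, 11, 29, 19, 33), (17, 11, 29, 27, 1), (17, 11, 29, 36, 36), (17, 27, 18, 19, 33), (17, 27, 18, 27, 1), (17, 27, 18, 36, 36), (17, 4, 11, 19, 33), (17, 4, 11, 27, 1), (17, 4, 11, 36, 36), (17, 4, 2, 19, 33), (17, 4, 2, 27, 1), (17, 4, 2, 36, 36), (17, 4, 31, 19, 33), (17, 4, 31, 27, 1), (17, 4, 31, 36, 36), (23, 13, 35, 20, 18), (23, 13, 35, 30, 14), (23, 13, 35, 4, 14), (23, 13, 35, 4, 22), (23, 3, 38, 20, 18), (23, 3, 38, 30, 14), (23, 3, 38, 4, 14), (23, 3, 38, 4, 22)}
σ[G ≤ 18 ∧ D ≠ 19]: keep tuples satisfying G ≤ 18 ∧ D ≠ 19 → {(17, 11, 29, 27, 1), (17, 11, 29, 36, 36), (17, 27, 18, 27, 1), (17, 27, 18, 36, 36), (17, 4, 11, 27, 1), (17, 4, 11, 36, 36), (17, 4, 2, 27, 1), (17, 4, 2, 36, 36), (17, 4, 31, 27, 1), (17, 4, 31, 36, 36)}
Keep only column(s) B, C: {(11, 1), (11, 36), (18, 1), (18, 36), (2, 1), (2, 36), (29, 1), (29, 36), (31, 1), (31, 36)}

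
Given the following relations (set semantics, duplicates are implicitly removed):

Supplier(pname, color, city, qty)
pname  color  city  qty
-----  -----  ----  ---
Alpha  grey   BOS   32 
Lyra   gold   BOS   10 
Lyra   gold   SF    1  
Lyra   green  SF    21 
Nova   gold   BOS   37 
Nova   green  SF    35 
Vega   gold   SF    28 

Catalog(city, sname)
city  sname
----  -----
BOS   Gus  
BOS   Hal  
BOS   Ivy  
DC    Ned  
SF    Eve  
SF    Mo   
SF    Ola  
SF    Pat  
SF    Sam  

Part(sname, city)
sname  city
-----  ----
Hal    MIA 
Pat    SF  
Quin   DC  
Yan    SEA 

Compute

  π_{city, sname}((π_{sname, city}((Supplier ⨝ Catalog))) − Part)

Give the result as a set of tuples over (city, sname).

Supplier ⋈ Catalog (natural join on city): {(Alpha, grey, BOS, 32, Gus), (Alpha, grey, BOS, 32, Hal), (Alpha, grey, BOS, 32, Ivy), (Lyra, gold, BOS, 10, Gus), (Lyra, gold, BOS, 10, Hal), (Lyra, gold, BOS, 10, Ivy), (Lyra, gold, SF, 1, Eve), (Lyra, gold, SF, 1, Mo), (Lyra, gold, SF, 1, Ola), (Lyra, gold, SF, 1, Pat), (Lyra, gold, SF, 1, Sam), (Lyra, green, SF, 21, Eve), (Lyra, green, SF, 21, Mo), (Lyra, green, SF, 21, Ola), (Lyra, green, SF, 21, Pat), (Lyra, green, SF, 21, Sam), (Nova, gold, BOS, 37, Gus), (Nova, gold, BOS, 37, Hal), (Nova, gold, BOS, 37, Ivy), (Nova, green, SF, 35, Eve), (Nova, green, SF, 35, Mo), (Nova, green, SF, 35, Ola), (Nova, green, SF, 35, Pat), (Nova, green, SF, 35, Sam), (Vega, gold, SF, 28, Eve), (Vega, gold, SF, 28, Mo), (Vega, gold, SF, 28, Ola), (Vega, gold, SF, 28, Pat), (Vega, gold, SF, 28, Sam)}
Keep only column(s) sname, city (21 duplicate(s) eliminated): {(Eve, SF), (Gus, BOS), (Hal, BOS), (Ivy, BOS), (Mo, SF), (Ola, SF), (Pat, SF), (Sam, SF)}
Taking the difference: {(Eve, SF), (Gus, BOS), (Hal, BOS), (Ivy, BOS), (Mo, SF), (Ola, SF), (Sam, SF)}
Keep only column(s) city, sname: {(BOS, Gus), (BOS, Hal), (BOS, Ivy), (SF, Eve), (SF, Mo), (SF, Ola), (SF, Sam)}

{(BOS, Gus), (BOS, Hal), (BOS, Ivy), (SF, Eve), (SF, Mo), (SF, Ola), (SF, Sam)}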